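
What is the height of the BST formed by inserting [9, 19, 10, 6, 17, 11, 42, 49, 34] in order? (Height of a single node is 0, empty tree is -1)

Insertion order: [9, 19, 10, 6, 17, 11, 42, 49, 34]
Tree (level-order array): [9, 6, 19, None, None, 10, 42, None, 17, 34, 49, 11]
Compute height bottom-up (empty subtree = -1):
  height(6) = 1 + max(-1, -1) = 0
  height(11) = 1 + max(-1, -1) = 0
  height(17) = 1 + max(0, -1) = 1
  height(10) = 1 + max(-1, 1) = 2
  height(34) = 1 + max(-1, -1) = 0
  height(49) = 1 + max(-1, -1) = 0
  height(42) = 1 + max(0, 0) = 1
  height(19) = 1 + max(2, 1) = 3
  height(9) = 1 + max(0, 3) = 4
Height = 4


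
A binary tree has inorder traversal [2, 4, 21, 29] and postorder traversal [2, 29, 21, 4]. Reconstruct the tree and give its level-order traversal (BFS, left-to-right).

Inorder:   [2, 4, 21, 29]
Postorder: [2, 29, 21, 4]
Algorithm: postorder visits root last, so walk postorder right-to-left;
each value is the root of the current inorder slice — split it at that
value, recurse on the right subtree first, then the left.
Recursive splits:
  root=4; inorder splits into left=[2], right=[21, 29]
  root=21; inorder splits into left=[], right=[29]
  root=29; inorder splits into left=[], right=[]
  root=2; inorder splits into left=[], right=[]
Reconstructed level-order: [4, 2, 21, 29]


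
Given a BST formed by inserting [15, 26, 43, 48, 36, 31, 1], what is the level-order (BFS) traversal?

Tree insertion order: [15, 26, 43, 48, 36, 31, 1]
Tree (level-order array): [15, 1, 26, None, None, None, 43, 36, 48, 31]
BFS from the root, enqueuing left then right child of each popped node:
  queue [15] -> pop 15, enqueue [1, 26], visited so far: [15]
  queue [1, 26] -> pop 1, enqueue [none], visited so far: [15, 1]
  queue [26] -> pop 26, enqueue [43], visited so far: [15, 1, 26]
  queue [43] -> pop 43, enqueue [36, 48], visited so far: [15, 1, 26, 43]
  queue [36, 48] -> pop 36, enqueue [31], visited so far: [15, 1, 26, 43, 36]
  queue [48, 31] -> pop 48, enqueue [none], visited so far: [15, 1, 26, 43, 36, 48]
  queue [31] -> pop 31, enqueue [none], visited so far: [15, 1, 26, 43, 36, 48, 31]
Result: [15, 1, 26, 43, 36, 48, 31]


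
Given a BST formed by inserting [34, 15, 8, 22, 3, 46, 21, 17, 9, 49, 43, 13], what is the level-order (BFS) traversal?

Tree insertion order: [34, 15, 8, 22, 3, 46, 21, 17, 9, 49, 43, 13]
Tree (level-order array): [34, 15, 46, 8, 22, 43, 49, 3, 9, 21, None, None, None, None, None, None, None, None, 13, 17]
BFS from the root, enqueuing left then right child of each popped node:
  queue [34] -> pop 34, enqueue [15, 46], visited so far: [34]
  queue [15, 46] -> pop 15, enqueue [8, 22], visited so far: [34, 15]
  queue [46, 8, 22] -> pop 46, enqueue [43, 49], visited so far: [34, 15, 46]
  queue [8, 22, 43, 49] -> pop 8, enqueue [3, 9], visited so far: [34, 15, 46, 8]
  queue [22, 43, 49, 3, 9] -> pop 22, enqueue [21], visited so far: [34, 15, 46, 8, 22]
  queue [43, 49, 3, 9, 21] -> pop 43, enqueue [none], visited so far: [34, 15, 46, 8, 22, 43]
  queue [49, 3, 9, 21] -> pop 49, enqueue [none], visited so far: [34, 15, 46, 8, 22, 43, 49]
  queue [3, 9, 21] -> pop 3, enqueue [none], visited so far: [34, 15, 46, 8, 22, 43, 49, 3]
  queue [9, 21] -> pop 9, enqueue [13], visited so far: [34, 15, 46, 8, 22, 43, 49, 3, 9]
  queue [21, 13] -> pop 21, enqueue [17], visited so far: [34, 15, 46, 8, 22, 43, 49, 3, 9, 21]
  queue [13, 17] -> pop 13, enqueue [none], visited so far: [34, 15, 46, 8, 22, 43, 49, 3, 9, 21, 13]
  queue [17] -> pop 17, enqueue [none], visited so far: [34, 15, 46, 8, 22, 43, 49, 3, 9, 21, 13, 17]
Result: [34, 15, 46, 8, 22, 43, 49, 3, 9, 21, 13, 17]


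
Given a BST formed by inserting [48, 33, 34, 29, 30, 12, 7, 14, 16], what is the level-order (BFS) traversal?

Tree insertion order: [48, 33, 34, 29, 30, 12, 7, 14, 16]
Tree (level-order array): [48, 33, None, 29, 34, 12, 30, None, None, 7, 14, None, None, None, None, None, 16]
BFS from the root, enqueuing left then right child of each popped node:
  queue [48] -> pop 48, enqueue [33], visited so far: [48]
  queue [33] -> pop 33, enqueue [29, 34], visited so far: [48, 33]
  queue [29, 34] -> pop 29, enqueue [12, 30], visited so far: [48, 33, 29]
  queue [34, 12, 30] -> pop 34, enqueue [none], visited so far: [48, 33, 29, 34]
  queue [12, 30] -> pop 12, enqueue [7, 14], visited so far: [48, 33, 29, 34, 12]
  queue [30, 7, 14] -> pop 30, enqueue [none], visited so far: [48, 33, 29, 34, 12, 30]
  queue [7, 14] -> pop 7, enqueue [none], visited so far: [48, 33, 29, 34, 12, 30, 7]
  queue [14] -> pop 14, enqueue [16], visited so far: [48, 33, 29, 34, 12, 30, 7, 14]
  queue [16] -> pop 16, enqueue [none], visited so far: [48, 33, 29, 34, 12, 30, 7, 14, 16]
Result: [48, 33, 29, 34, 12, 30, 7, 14, 16]


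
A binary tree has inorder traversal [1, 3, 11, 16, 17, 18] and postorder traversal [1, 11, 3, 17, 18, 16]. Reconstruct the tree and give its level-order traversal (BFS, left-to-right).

Inorder:   [1, 3, 11, 16, 17, 18]
Postorder: [1, 11, 3, 17, 18, 16]
Algorithm: postorder visits root last, so walk postorder right-to-left;
each value is the root of the current inorder slice — split it at that
value, recurse on the right subtree first, then the left.
Recursive splits:
  root=16; inorder splits into left=[1, 3, 11], right=[17, 18]
  root=18; inorder splits into left=[17], right=[]
  root=17; inorder splits into left=[], right=[]
  root=3; inorder splits into left=[1], right=[11]
  root=11; inorder splits into left=[], right=[]
  root=1; inorder splits into left=[], right=[]
Reconstructed level-order: [16, 3, 18, 1, 11, 17]


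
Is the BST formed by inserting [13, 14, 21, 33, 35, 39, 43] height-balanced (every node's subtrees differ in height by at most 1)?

Tree (level-order array): [13, None, 14, None, 21, None, 33, None, 35, None, 39, None, 43]
Definition: a tree is height-balanced if, at every node, |h(left) - h(right)| <= 1 (empty subtree has height -1).
Bottom-up per-node check:
  node 43: h_left=-1, h_right=-1, diff=0 [OK], height=0
  node 39: h_left=-1, h_right=0, diff=1 [OK], height=1
  node 35: h_left=-1, h_right=1, diff=2 [FAIL (|-1-1|=2 > 1)], height=2
  node 33: h_left=-1, h_right=2, diff=3 [FAIL (|-1-2|=3 > 1)], height=3
  node 21: h_left=-1, h_right=3, diff=4 [FAIL (|-1-3|=4 > 1)], height=4
  node 14: h_left=-1, h_right=4, diff=5 [FAIL (|-1-4|=5 > 1)], height=5
  node 13: h_left=-1, h_right=5, diff=6 [FAIL (|-1-5|=6 > 1)], height=6
Node 35 violates the condition: |-1 - 1| = 2 > 1.
Result: Not balanced


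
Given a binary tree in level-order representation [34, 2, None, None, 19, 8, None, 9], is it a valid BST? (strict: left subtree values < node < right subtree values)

Level-order array: [34, 2, None, None, 19, 8, None, 9]
Validate using subtree bounds (lo, hi): at each node, require lo < value < hi,
then recurse left with hi=value and right with lo=value.
Preorder trace (stopping at first violation):
  at node 34 with bounds (-inf, +inf): OK
  at node 2 with bounds (-inf, 34): OK
  at node 19 with bounds (2, 34): OK
  at node 8 with bounds (2, 19): OK
  at node 9 with bounds (2, 8): VIOLATION
Node 9 violates its bound: not (2 < 9 < 8).
Result: Not a valid BST


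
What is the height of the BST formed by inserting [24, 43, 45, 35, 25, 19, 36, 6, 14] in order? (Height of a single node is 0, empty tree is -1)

Insertion order: [24, 43, 45, 35, 25, 19, 36, 6, 14]
Tree (level-order array): [24, 19, 43, 6, None, 35, 45, None, 14, 25, 36]
Compute height bottom-up (empty subtree = -1):
  height(14) = 1 + max(-1, -1) = 0
  height(6) = 1 + max(-1, 0) = 1
  height(19) = 1 + max(1, -1) = 2
  height(25) = 1 + max(-1, -1) = 0
  height(36) = 1 + max(-1, -1) = 0
  height(35) = 1 + max(0, 0) = 1
  height(45) = 1 + max(-1, -1) = 0
  height(43) = 1 + max(1, 0) = 2
  height(24) = 1 + max(2, 2) = 3
Height = 3


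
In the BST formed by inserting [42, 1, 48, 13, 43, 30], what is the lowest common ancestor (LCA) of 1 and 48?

Tree insertion order: [42, 1, 48, 13, 43, 30]
Tree (level-order array): [42, 1, 48, None, 13, 43, None, None, 30]
In a BST, the LCA of p=1, q=48 is the first node v on the
root-to-leaf path with p <= v <= q (go left if both < v, right if both > v).
Walk from root:
  at 42: 1 <= 42 <= 48, this is the LCA
LCA = 42


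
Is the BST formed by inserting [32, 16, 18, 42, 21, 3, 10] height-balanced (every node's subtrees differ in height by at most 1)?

Tree (level-order array): [32, 16, 42, 3, 18, None, None, None, 10, None, 21]
Definition: a tree is height-balanced if, at every node, |h(left) - h(right)| <= 1 (empty subtree has height -1).
Bottom-up per-node check:
  node 10: h_left=-1, h_right=-1, diff=0 [OK], height=0
  node 3: h_left=-1, h_right=0, diff=1 [OK], height=1
  node 21: h_left=-1, h_right=-1, diff=0 [OK], height=0
  node 18: h_left=-1, h_right=0, diff=1 [OK], height=1
  node 16: h_left=1, h_right=1, diff=0 [OK], height=2
  node 42: h_left=-1, h_right=-1, diff=0 [OK], height=0
  node 32: h_left=2, h_right=0, diff=2 [FAIL (|2-0|=2 > 1)], height=3
Node 32 violates the condition: |2 - 0| = 2 > 1.
Result: Not balanced


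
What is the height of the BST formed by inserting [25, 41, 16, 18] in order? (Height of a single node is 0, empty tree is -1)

Insertion order: [25, 41, 16, 18]
Tree (level-order array): [25, 16, 41, None, 18]
Compute height bottom-up (empty subtree = -1):
  height(18) = 1 + max(-1, -1) = 0
  height(16) = 1 + max(-1, 0) = 1
  height(41) = 1 + max(-1, -1) = 0
  height(25) = 1 + max(1, 0) = 2
Height = 2


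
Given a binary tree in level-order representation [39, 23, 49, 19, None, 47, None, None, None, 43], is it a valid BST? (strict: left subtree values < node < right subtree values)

Level-order array: [39, 23, 49, 19, None, 47, None, None, None, 43]
Validate using subtree bounds (lo, hi): at each node, require lo < value < hi,
then recurse left with hi=value and right with lo=value.
Preorder trace (stopping at first violation):
  at node 39 with bounds (-inf, +inf): OK
  at node 23 with bounds (-inf, 39): OK
  at node 19 with bounds (-inf, 23): OK
  at node 49 with bounds (39, +inf): OK
  at node 47 with bounds (39, 49): OK
  at node 43 with bounds (39, 47): OK
No violation found at any node.
Result: Valid BST


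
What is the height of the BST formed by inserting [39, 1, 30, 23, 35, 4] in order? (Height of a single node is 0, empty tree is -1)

Insertion order: [39, 1, 30, 23, 35, 4]
Tree (level-order array): [39, 1, None, None, 30, 23, 35, 4]
Compute height bottom-up (empty subtree = -1):
  height(4) = 1 + max(-1, -1) = 0
  height(23) = 1 + max(0, -1) = 1
  height(35) = 1 + max(-1, -1) = 0
  height(30) = 1 + max(1, 0) = 2
  height(1) = 1 + max(-1, 2) = 3
  height(39) = 1 + max(3, -1) = 4
Height = 4


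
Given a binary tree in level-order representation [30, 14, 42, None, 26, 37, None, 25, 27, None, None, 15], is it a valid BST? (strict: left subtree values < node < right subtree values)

Level-order array: [30, 14, 42, None, 26, 37, None, 25, 27, None, None, 15]
Validate using subtree bounds (lo, hi): at each node, require lo < value < hi,
then recurse left with hi=value and right with lo=value.
Preorder trace (stopping at first violation):
  at node 30 with bounds (-inf, +inf): OK
  at node 14 with bounds (-inf, 30): OK
  at node 26 with bounds (14, 30): OK
  at node 25 with bounds (14, 26): OK
  at node 15 with bounds (14, 25): OK
  at node 27 with bounds (26, 30): OK
  at node 42 with bounds (30, +inf): OK
  at node 37 with bounds (30, 42): OK
No violation found at any node.
Result: Valid BST


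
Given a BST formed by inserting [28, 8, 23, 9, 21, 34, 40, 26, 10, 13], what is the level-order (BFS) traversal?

Tree insertion order: [28, 8, 23, 9, 21, 34, 40, 26, 10, 13]
Tree (level-order array): [28, 8, 34, None, 23, None, 40, 9, 26, None, None, None, 21, None, None, 10, None, None, 13]
BFS from the root, enqueuing left then right child of each popped node:
  queue [28] -> pop 28, enqueue [8, 34], visited so far: [28]
  queue [8, 34] -> pop 8, enqueue [23], visited so far: [28, 8]
  queue [34, 23] -> pop 34, enqueue [40], visited so far: [28, 8, 34]
  queue [23, 40] -> pop 23, enqueue [9, 26], visited so far: [28, 8, 34, 23]
  queue [40, 9, 26] -> pop 40, enqueue [none], visited so far: [28, 8, 34, 23, 40]
  queue [9, 26] -> pop 9, enqueue [21], visited so far: [28, 8, 34, 23, 40, 9]
  queue [26, 21] -> pop 26, enqueue [none], visited so far: [28, 8, 34, 23, 40, 9, 26]
  queue [21] -> pop 21, enqueue [10], visited so far: [28, 8, 34, 23, 40, 9, 26, 21]
  queue [10] -> pop 10, enqueue [13], visited so far: [28, 8, 34, 23, 40, 9, 26, 21, 10]
  queue [13] -> pop 13, enqueue [none], visited so far: [28, 8, 34, 23, 40, 9, 26, 21, 10, 13]
Result: [28, 8, 34, 23, 40, 9, 26, 21, 10, 13]


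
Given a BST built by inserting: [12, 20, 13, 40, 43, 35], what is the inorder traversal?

Tree insertion order: [12, 20, 13, 40, 43, 35]
Tree (level-order array): [12, None, 20, 13, 40, None, None, 35, 43]
Inorder traversal: [12, 13, 20, 35, 40, 43]


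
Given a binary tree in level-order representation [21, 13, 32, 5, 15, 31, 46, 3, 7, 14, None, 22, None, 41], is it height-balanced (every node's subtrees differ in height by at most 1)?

Tree (level-order array): [21, 13, 32, 5, 15, 31, 46, 3, 7, 14, None, 22, None, 41]
Definition: a tree is height-balanced if, at every node, |h(left) - h(right)| <= 1 (empty subtree has height -1).
Bottom-up per-node check:
  node 3: h_left=-1, h_right=-1, diff=0 [OK], height=0
  node 7: h_left=-1, h_right=-1, diff=0 [OK], height=0
  node 5: h_left=0, h_right=0, diff=0 [OK], height=1
  node 14: h_left=-1, h_right=-1, diff=0 [OK], height=0
  node 15: h_left=0, h_right=-1, diff=1 [OK], height=1
  node 13: h_left=1, h_right=1, diff=0 [OK], height=2
  node 22: h_left=-1, h_right=-1, diff=0 [OK], height=0
  node 31: h_left=0, h_right=-1, diff=1 [OK], height=1
  node 41: h_left=-1, h_right=-1, diff=0 [OK], height=0
  node 46: h_left=0, h_right=-1, diff=1 [OK], height=1
  node 32: h_left=1, h_right=1, diff=0 [OK], height=2
  node 21: h_left=2, h_right=2, diff=0 [OK], height=3
All nodes satisfy the balance condition.
Result: Balanced


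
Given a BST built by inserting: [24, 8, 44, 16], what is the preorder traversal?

Tree insertion order: [24, 8, 44, 16]
Tree (level-order array): [24, 8, 44, None, 16]
Preorder traversal: [24, 8, 16, 44]


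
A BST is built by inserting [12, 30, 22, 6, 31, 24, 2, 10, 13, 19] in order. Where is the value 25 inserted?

Starting tree (level order): [12, 6, 30, 2, 10, 22, 31, None, None, None, None, 13, 24, None, None, None, 19]
Insertion path: 12 -> 30 -> 22 -> 24
Result: insert 25 as right child of 24
Final tree (level order): [12, 6, 30, 2, 10, 22, 31, None, None, None, None, 13, 24, None, None, None, 19, None, 25]


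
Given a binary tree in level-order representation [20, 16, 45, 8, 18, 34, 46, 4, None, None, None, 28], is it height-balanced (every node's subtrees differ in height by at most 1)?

Tree (level-order array): [20, 16, 45, 8, 18, 34, 46, 4, None, None, None, 28]
Definition: a tree is height-balanced if, at every node, |h(left) - h(right)| <= 1 (empty subtree has height -1).
Bottom-up per-node check:
  node 4: h_left=-1, h_right=-1, diff=0 [OK], height=0
  node 8: h_left=0, h_right=-1, diff=1 [OK], height=1
  node 18: h_left=-1, h_right=-1, diff=0 [OK], height=0
  node 16: h_left=1, h_right=0, diff=1 [OK], height=2
  node 28: h_left=-1, h_right=-1, diff=0 [OK], height=0
  node 34: h_left=0, h_right=-1, diff=1 [OK], height=1
  node 46: h_left=-1, h_right=-1, diff=0 [OK], height=0
  node 45: h_left=1, h_right=0, diff=1 [OK], height=2
  node 20: h_left=2, h_right=2, diff=0 [OK], height=3
All nodes satisfy the balance condition.
Result: Balanced


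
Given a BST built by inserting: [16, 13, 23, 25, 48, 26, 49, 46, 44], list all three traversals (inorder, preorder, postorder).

Tree insertion order: [16, 13, 23, 25, 48, 26, 49, 46, 44]
Tree (level-order array): [16, 13, 23, None, None, None, 25, None, 48, 26, 49, None, 46, None, None, 44]
Inorder (L, root, R): [13, 16, 23, 25, 26, 44, 46, 48, 49]
Preorder (root, L, R): [16, 13, 23, 25, 48, 26, 46, 44, 49]
Postorder (L, R, root): [13, 44, 46, 26, 49, 48, 25, 23, 16]


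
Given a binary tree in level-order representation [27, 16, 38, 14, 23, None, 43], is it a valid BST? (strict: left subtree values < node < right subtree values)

Level-order array: [27, 16, 38, 14, 23, None, 43]
Validate using subtree bounds (lo, hi): at each node, require lo < value < hi,
then recurse left with hi=value and right with lo=value.
Preorder trace (stopping at first violation):
  at node 27 with bounds (-inf, +inf): OK
  at node 16 with bounds (-inf, 27): OK
  at node 14 with bounds (-inf, 16): OK
  at node 23 with bounds (16, 27): OK
  at node 38 with bounds (27, +inf): OK
  at node 43 with bounds (38, +inf): OK
No violation found at any node.
Result: Valid BST


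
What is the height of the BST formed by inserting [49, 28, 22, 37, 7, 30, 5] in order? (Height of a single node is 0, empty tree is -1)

Insertion order: [49, 28, 22, 37, 7, 30, 5]
Tree (level-order array): [49, 28, None, 22, 37, 7, None, 30, None, 5]
Compute height bottom-up (empty subtree = -1):
  height(5) = 1 + max(-1, -1) = 0
  height(7) = 1 + max(0, -1) = 1
  height(22) = 1 + max(1, -1) = 2
  height(30) = 1 + max(-1, -1) = 0
  height(37) = 1 + max(0, -1) = 1
  height(28) = 1 + max(2, 1) = 3
  height(49) = 1 + max(3, -1) = 4
Height = 4


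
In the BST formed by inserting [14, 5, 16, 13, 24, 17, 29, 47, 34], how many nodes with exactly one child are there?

Tree built from: [14, 5, 16, 13, 24, 17, 29, 47, 34]
Tree (level-order array): [14, 5, 16, None, 13, None, 24, None, None, 17, 29, None, None, None, 47, 34]
Rule: These are nodes with exactly 1 non-null child.
Per-node child counts:
  node 14: 2 child(ren)
  node 5: 1 child(ren)
  node 13: 0 child(ren)
  node 16: 1 child(ren)
  node 24: 2 child(ren)
  node 17: 0 child(ren)
  node 29: 1 child(ren)
  node 47: 1 child(ren)
  node 34: 0 child(ren)
Matching nodes: [5, 16, 29, 47]
Count of nodes with exactly one child: 4


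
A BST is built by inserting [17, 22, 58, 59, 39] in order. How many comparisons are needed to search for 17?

Search path for 17: 17
Found: True
Comparisons: 1


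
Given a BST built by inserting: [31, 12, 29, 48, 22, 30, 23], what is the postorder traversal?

Tree insertion order: [31, 12, 29, 48, 22, 30, 23]
Tree (level-order array): [31, 12, 48, None, 29, None, None, 22, 30, None, 23]
Postorder traversal: [23, 22, 30, 29, 12, 48, 31]


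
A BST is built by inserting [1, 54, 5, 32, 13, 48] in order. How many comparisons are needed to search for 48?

Search path for 48: 1 -> 54 -> 5 -> 32 -> 48
Found: True
Comparisons: 5


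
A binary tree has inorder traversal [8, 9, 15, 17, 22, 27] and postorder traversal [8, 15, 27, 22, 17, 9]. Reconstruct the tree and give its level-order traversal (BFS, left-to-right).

Inorder:   [8, 9, 15, 17, 22, 27]
Postorder: [8, 15, 27, 22, 17, 9]
Algorithm: postorder visits root last, so walk postorder right-to-left;
each value is the root of the current inorder slice — split it at that
value, recurse on the right subtree first, then the left.
Recursive splits:
  root=9; inorder splits into left=[8], right=[15, 17, 22, 27]
  root=17; inorder splits into left=[15], right=[22, 27]
  root=22; inorder splits into left=[], right=[27]
  root=27; inorder splits into left=[], right=[]
  root=15; inorder splits into left=[], right=[]
  root=8; inorder splits into left=[], right=[]
Reconstructed level-order: [9, 8, 17, 15, 22, 27]


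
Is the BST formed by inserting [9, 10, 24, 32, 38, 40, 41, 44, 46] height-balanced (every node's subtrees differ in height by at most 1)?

Tree (level-order array): [9, None, 10, None, 24, None, 32, None, 38, None, 40, None, 41, None, 44, None, 46]
Definition: a tree is height-balanced if, at every node, |h(left) - h(right)| <= 1 (empty subtree has height -1).
Bottom-up per-node check:
  node 46: h_left=-1, h_right=-1, diff=0 [OK], height=0
  node 44: h_left=-1, h_right=0, diff=1 [OK], height=1
  node 41: h_left=-1, h_right=1, diff=2 [FAIL (|-1-1|=2 > 1)], height=2
  node 40: h_left=-1, h_right=2, diff=3 [FAIL (|-1-2|=3 > 1)], height=3
  node 38: h_left=-1, h_right=3, diff=4 [FAIL (|-1-3|=4 > 1)], height=4
  node 32: h_left=-1, h_right=4, diff=5 [FAIL (|-1-4|=5 > 1)], height=5
  node 24: h_left=-1, h_right=5, diff=6 [FAIL (|-1-5|=6 > 1)], height=6
  node 10: h_left=-1, h_right=6, diff=7 [FAIL (|-1-6|=7 > 1)], height=7
  node 9: h_left=-1, h_right=7, diff=8 [FAIL (|-1-7|=8 > 1)], height=8
Node 41 violates the condition: |-1 - 1| = 2 > 1.
Result: Not balanced


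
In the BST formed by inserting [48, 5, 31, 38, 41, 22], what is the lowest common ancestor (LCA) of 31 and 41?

Tree insertion order: [48, 5, 31, 38, 41, 22]
Tree (level-order array): [48, 5, None, None, 31, 22, 38, None, None, None, 41]
In a BST, the LCA of p=31, q=41 is the first node v on the
root-to-leaf path with p <= v <= q (go left if both < v, right if both > v).
Walk from root:
  at 48: both 31 and 41 < 48, go left
  at 5: both 31 and 41 > 5, go right
  at 31: 31 <= 31 <= 41, this is the LCA
LCA = 31


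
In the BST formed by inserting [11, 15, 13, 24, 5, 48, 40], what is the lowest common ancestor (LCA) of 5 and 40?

Tree insertion order: [11, 15, 13, 24, 5, 48, 40]
Tree (level-order array): [11, 5, 15, None, None, 13, 24, None, None, None, 48, 40]
In a BST, the LCA of p=5, q=40 is the first node v on the
root-to-leaf path with p <= v <= q (go left if both < v, right if both > v).
Walk from root:
  at 11: 5 <= 11 <= 40, this is the LCA
LCA = 11


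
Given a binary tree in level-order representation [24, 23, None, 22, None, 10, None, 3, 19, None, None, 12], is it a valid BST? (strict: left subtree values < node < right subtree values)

Level-order array: [24, 23, None, 22, None, 10, None, 3, 19, None, None, 12]
Validate using subtree bounds (lo, hi): at each node, require lo < value < hi,
then recurse left with hi=value and right with lo=value.
Preorder trace (stopping at first violation):
  at node 24 with bounds (-inf, +inf): OK
  at node 23 with bounds (-inf, 24): OK
  at node 22 with bounds (-inf, 23): OK
  at node 10 with bounds (-inf, 22): OK
  at node 3 with bounds (-inf, 10): OK
  at node 19 with bounds (10, 22): OK
  at node 12 with bounds (10, 19): OK
No violation found at any node.
Result: Valid BST


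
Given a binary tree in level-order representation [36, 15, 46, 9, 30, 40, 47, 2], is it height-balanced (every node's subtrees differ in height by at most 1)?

Tree (level-order array): [36, 15, 46, 9, 30, 40, 47, 2]
Definition: a tree is height-balanced if, at every node, |h(left) - h(right)| <= 1 (empty subtree has height -1).
Bottom-up per-node check:
  node 2: h_left=-1, h_right=-1, diff=0 [OK], height=0
  node 9: h_left=0, h_right=-1, diff=1 [OK], height=1
  node 30: h_left=-1, h_right=-1, diff=0 [OK], height=0
  node 15: h_left=1, h_right=0, diff=1 [OK], height=2
  node 40: h_left=-1, h_right=-1, diff=0 [OK], height=0
  node 47: h_left=-1, h_right=-1, diff=0 [OK], height=0
  node 46: h_left=0, h_right=0, diff=0 [OK], height=1
  node 36: h_left=2, h_right=1, diff=1 [OK], height=3
All nodes satisfy the balance condition.
Result: Balanced


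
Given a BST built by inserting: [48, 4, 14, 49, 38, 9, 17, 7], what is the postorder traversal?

Tree insertion order: [48, 4, 14, 49, 38, 9, 17, 7]
Tree (level-order array): [48, 4, 49, None, 14, None, None, 9, 38, 7, None, 17]
Postorder traversal: [7, 9, 17, 38, 14, 4, 49, 48]


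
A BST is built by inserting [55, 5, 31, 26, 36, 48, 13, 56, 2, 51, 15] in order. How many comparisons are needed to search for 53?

Search path for 53: 55 -> 5 -> 31 -> 36 -> 48 -> 51
Found: False
Comparisons: 6


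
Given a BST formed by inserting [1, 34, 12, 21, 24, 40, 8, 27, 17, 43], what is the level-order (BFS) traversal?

Tree insertion order: [1, 34, 12, 21, 24, 40, 8, 27, 17, 43]
Tree (level-order array): [1, None, 34, 12, 40, 8, 21, None, 43, None, None, 17, 24, None, None, None, None, None, 27]
BFS from the root, enqueuing left then right child of each popped node:
  queue [1] -> pop 1, enqueue [34], visited so far: [1]
  queue [34] -> pop 34, enqueue [12, 40], visited so far: [1, 34]
  queue [12, 40] -> pop 12, enqueue [8, 21], visited so far: [1, 34, 12]
  queue [40, 8, 21] -> pop 40, enqueue [43], visited so far: [1, 34, 12, 40]
  queue [8, 21, 43] -> pop 8, enqueue [none], visited so far: [1, 34, 12, 40, 8]
  queue [21, 43] -> pop 21, enqueue [17, 24], visited so far: [1, 34, 12, 40, 8, 21]
  queue [43, 17, 24] -> pop 43, enqueue [none], visited so far: [1, 34, 12, 40, 8, 21, 43]
  queue [17, 24] -> pop 17, enqueue [none], visited so far: [1, 34, 12, 40, 8, 21, 43, 17]
  queue [24] -> pop 24, enqueue [27], visited so far: [1, 34, 12, 40, 8, 21, 43, 17, 24]
  queue [27] -> pop 27, enqueue [none], visited so far: [1, 34, 12, 40, 8, 21, 43, 17, 24, 27]
Result: [1, 34, 12, 40, 8, 21, 43, 17, 24, 27]


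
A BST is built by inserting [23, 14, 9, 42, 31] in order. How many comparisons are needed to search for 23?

Search path for 23: 23
Found: True
Comparisons: 1


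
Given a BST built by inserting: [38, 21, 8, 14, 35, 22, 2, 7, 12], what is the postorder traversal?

Tree insertion order: [38, 21, 8, 14, 35, 22, 2, 7, 12]
Tree (level-order array): [38, 21, None, 8, 35, 2, 14, 22, None, None, 7, 12]
Postorder traversal: [7, 2, 12, 14, 8, 22, 35, 21, 38]


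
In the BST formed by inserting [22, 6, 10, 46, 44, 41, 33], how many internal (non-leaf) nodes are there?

Tree built from: [22, 6, 10, 46, 44, 41, 33]
Tree (level-order array): [22, 6, 46, None, 10, 44, None, None, None, 41, None, 33]
Rule: An internal node has at least one child.
Per-node child counts:
  node 22: 2 child(ren)
  node 6: 1 child(ren)
  node 10: 0 child(ren)
  node 46: 1 child(ren)
  node 44: 1 child(ren)
  node 41: 1 child(ren)
  node 33: 0 child(ren)
Matching nodes: [22, 6, 46, 44, 41]
Count of internal (non-leaf) nodes: 5


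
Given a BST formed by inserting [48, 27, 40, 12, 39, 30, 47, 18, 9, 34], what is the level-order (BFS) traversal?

Tree insertion order: [48, 27, 40, 12, 39, 30, 47, 18, 9, 34]
Tree (level-order array): [48, 27, None, 12, 40, 9, 18, 39, 47, None, None, None, None, 30, None, None, None, None, 34]
BFS from the root, enqueuing left then right child of each popped node:
  queue [48] -> pop 48, enqueue [27], visited so far: [48]
  queue [27] -> pop 27, enqueue [12, 40], visited so far: [48, 27]
  queue [12, 40] -> pop 12, enqueue [9, 18], visited so far: [48, 27, 12]
  queue [40, 9, 18] -> pop 40, enqueue [39, 47], visited so far: [48, 27, 12, 40]
  queue [9, 18, 39, 47] -> pop 9, enqueue [none], visited so far: [48, 27, 12, 40, 9]
  queue [18, 39, 47] -> pop 18, enqueue [none], visited so far: [48, 27, 12, 40, 9, 18]
  queue [39, 47] -> pop 39, enqueue [30], visited so far: [48, 27, 12, 40, 9, 18, 39]
  queue [47, 30] -> pop 47, enqueue [none], visited so far: [48, 27, 12, 40, 9, 18, 39, 47]
  queue [30] -> pop 30, enqueue [34], visited so far: [48, 27, 12, 40, 9, 18, 39, 47, 30]
  queue [34] -> pop 34, enqueue [none], visited so far: [48, 27, 12, 40, 9, 18, 39, 47, 30, 34]
Result: [48, 27, 12, 40, 9, 18, 39, 47, 30, 34]


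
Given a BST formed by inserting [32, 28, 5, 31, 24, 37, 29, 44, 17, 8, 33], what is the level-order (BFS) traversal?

Tree insertion order: [32, 28, 5, 31, 24, 37, 29, 44, 17, 8, 33]
Tree (level-order array): [32, 28, 37, 5, 31, 33, 44, None, 24, 29, None, None, None, None, None, 17, None, None, None, 8]
BFS from the root, enqueuing left then right child of each popped node:
  queue [32] -> pop 32, enqueue [28, 37], visited so far: [32]
  queue [28, 37] -> pop 28, enqueue [5, 31], visited so far: [32, 28]
  queue [37, 5, 31] -> pop 37, enqueue [33, 44], visited so far: [32, 28, 37]
  queue [5, 31, 33, 44] -> pop 5, enqueue [24], visited so far: [32, 28, 37, 5]
  queue [31, 33, 44, 24] -> pop 31, enqueue [29], visited so far: [32, 28, 37, 5, 31]
  queue [33, 44, 24, 29] -> pop 33, enqueue [none], visited so far: [32, 28, 37, 5, 31, 33]
  queue [44, 24, 29] -> pop 44, enqueue [none], visited so far: [32, 28, 37, 5, 31, 33, 44]
  queue [24, 29] -> pop 24, enqueue [17], visited so far: [32, 28, 37, 5, 31, 33, 44, 24]
  queue [29, 17] -> pop 29, enqueue [none], visited so far: [32, 28, 37, 5, 31, 33, 44, 24, 29]
  queue [17] -> pop 17, enqueue [8], visited so far: [32, 28, 37, 5, 31, 33, 44, 24, 29, 17]
  queue [8] -> pop 8, enqueue [none], visited so far: [32, 28, 37, 5, 31, 33, 44, 24, 29, 17, 8]
Result: [32, 28, 37, 5, 31, 33, 44, 24, 29, 17, 8]


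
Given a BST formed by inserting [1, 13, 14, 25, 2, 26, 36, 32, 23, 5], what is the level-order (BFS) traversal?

Tree insertion order: [1, 13, 14, 25, 2, 26, 36, 32, 23, 5]
Tree (level-order array): [1, None, 13, 2, 14, None, 5, None, 25, None, None, 23, 26, None, None, None, 36, 32]
BFS from the root, enqueuing left then right child of each popped node:
  queue [1] -> pop 1, enqueue [13], visited so far: [1]
  queue [13] -> pop 13, enqueue [2, 14], visited so far: [1, 13]
  queue [2, 14] -> pop 2, enqueue [5], visited so far: [1, 13, 2]
  queue [14, 5] -> pop 14, enqueue [25], visited so far: [1, 13, 2, 14]
  queue [5, 25] -> pop 5, enqueue [none], visited so far: [1, 13, 2, 14, 5]
  queue [25] -> pop 25, enqueue [23, 26], visited so far: [1, 13, 2, 14, 5, 25]
  queue [23, 26] -> pop 23, enqueue [none], visited so far: [1, 13, 2, 14, 5, 25, 23]
  queue [26] -> pop 26, enqueue [36], visited so far: [1, 13, 2, 14, 5, 25, 23, 26]
  queue [36] -> pop 36, enqueue [32], visited so far: [1, 13, 2, 14, 5, 25, 23, 26, 36]
  queue [32] -> pop 32, enqueue [none], visited so far: [1, 13, 2, 14, 5, 25, 23, 26, 36, 32]
Result: [1, 13, 2, 14, 5, 25, 23, 26, 36, 32]


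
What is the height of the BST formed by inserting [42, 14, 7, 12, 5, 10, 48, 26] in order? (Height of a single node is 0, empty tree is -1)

Insertion order: [42, 14, 7, 12, 5, 10, 48, 26]
Tree (level-order array): [42, 14, 48, 7, 26, None, None, 5, 12, None, None, None, None, 10]
Compute height bottom-up (empty subtree = -1):
  height(5) = 1 + max(-1, -1) = 0
  height(10) = 1 + max(-1, -1) = 0
  height(12) = 1 + max(0, -1) = 1
  height(7) = 1 + max(0, 1) = 2
  height(26) = 1 + max(-1, -1) = 0
  height(14) = 1 + max(2, 0) = 3
  height(48) = 1 + max(-1, -1) = 0
  height(42) = 1 + max(3, 0) = 4
Height = 4


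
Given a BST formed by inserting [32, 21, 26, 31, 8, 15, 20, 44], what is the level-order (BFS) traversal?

Tree insertion order: [32, 21, 26, 31, 8, 15, 20, 44]
Tree (level-order array): [32, 21, 44, 8, 26, None, None, None, 15, None, 31, None, 20]
BFS from the root, enqueuing left then right child of each popped node:
  queue [32] -> pop 32, enqueue [21, 44], visited so far: [32]
  queue [21, 44] -> pop 21, enqueue [8, 26], visited so far: [32, 21]
  queue [44, 8, 26] -> pop 44, enqueue [none], visited so far: [32, 21, 44]
  queue [8, 26] -> pop 8, enqueue [15], visited so far: [32, 21, 44, 8]
  queue [26, 15] -> pop 26, enqueue [31], visited so far: [32, 21, 44, 8, 26]
  queue [15, 31] -> pop 15, enqueue [20], visited so far: [32, 21, 44, 8, 26, 15]
  queue [31, 20] -> pop 31, enqueue [none], visited so far: [32, 21, 44, 8, 26, 15, 31]
  queue [20] -> pop 20, enqueue [none], visited so far: [32, 21, 44, 8, 26, 15, 31, 20]
Result: [32, 21, 44, 8, 26, 15, 31, 20]


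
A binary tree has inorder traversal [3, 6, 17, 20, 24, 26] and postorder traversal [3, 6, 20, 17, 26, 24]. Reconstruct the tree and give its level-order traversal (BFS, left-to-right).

Inorder:   [3, 6, 17, 20, 24, 26]
Postorder: [3, 6, 20, 17, 26, 24]
Algorithm: postorder visits root last, so walk postorder right-to-left;
each value is the root of the current inorder slice — split it at that
value, recurse on the right subtree first, then the left.
Recursive splits:
  root=24; inorder splits into left=[3, 6, 17, 20], right=[26]
  root=26; inorder splits into left=[], right=[]
  root=17; inorder splits into left=[3, 6], right=[20]
  root=20; inorder splits into left=[], right=[]
  root=6; inorder splits into left=[3], right=[]
  root=3; inorder splits into left=[], right=[]
Reconstructed level-order: [24, 17, 26, 6, 20, 3]


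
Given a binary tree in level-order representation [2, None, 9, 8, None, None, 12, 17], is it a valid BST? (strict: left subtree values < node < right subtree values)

Level-order array: [2, None, 9, 8, None, None, 12, 17]
Validate using subtree bounds (lo, hi): at each node, require lo < value < hi,
then recurse left with hi=value and right with lo=value.
Preorder trace (stopping at first violation):
  at node 2 with bounds (-inf, +inf): OK
  at node 9 with bounds (2, +inf): OK
  at node 8 with bounds (2, 9): OK
  at node 12 with bounds (8, 9): VIOLATION
Node 12 violates its bound: not (8 < 12 < 9).
Result: Not a valid BST


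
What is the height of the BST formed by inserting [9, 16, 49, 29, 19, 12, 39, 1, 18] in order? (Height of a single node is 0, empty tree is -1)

Insertion order: [9, 16, 49, 29, 19, 12, 39, 1, 18]
Tree (level-order array): [9, 1, 16, None, None, 12, 49, None, None, 29, None, 19, 39, 18]
Compute height bottom-up (empty subtree = -1):
  height(1) = 1 + max(-1, -1) = 0
  height(12) = 1 + max(-1, -1) = 0
  height(18) = 1 + max(-1, -1) = 0
  height(19) = 1 + max(0, -1) = 1
  height(39) = 1 + max(-1, -1) = 0
  height(29) = 1 + max(1, 0) = 2
  height(49) = 1 + max(2, -1) = 3
  height(16) = 1 + max(0, 3) = 4
  height(9) = 1 + max(0, 4) = 5
Height = 5


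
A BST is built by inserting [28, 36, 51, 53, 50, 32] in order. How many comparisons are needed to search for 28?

Search path for 28: 28
Found: True
Comparisons: 1


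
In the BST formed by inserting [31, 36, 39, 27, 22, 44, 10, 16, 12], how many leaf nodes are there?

Tree built from: [31, 36, 39, 27, 22, 44, 10, 16, 12]
Tree (level-order array): [31, 27, 36, 22, None, None, 39, 10, None, None, 44, None, 16, None, None, 12]
Rule: A leaf has 0 children.
Per-node child counts:
  node 31: 2 child(ren)
  node 27: 1 child(ren)
  node 22: 1 child(ren)
  node 10: 1 child(ren)
  node 16: 1 child(ren)
  node 12: 0 child(ren)
  node 36: 1 child(ren)
  node 39: 1 child(ren)
  node 44: 0 child(ren)
Matching nodes: [12, 44]
Count of leaf nodes: 2


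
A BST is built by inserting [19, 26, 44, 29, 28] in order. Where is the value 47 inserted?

Starting tree (level order): [19, None, 26, None, 44, 29, None, 28]
Insertion path: 19 -> 26 -> 44
Result: insert 47 as right child of 44
Final tree (level order): [19, None, 26, None, 44, 29, 47, 28]


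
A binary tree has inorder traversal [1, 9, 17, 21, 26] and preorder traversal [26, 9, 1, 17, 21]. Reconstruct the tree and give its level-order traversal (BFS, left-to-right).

Inorder:  [1, 9, 17, 21, 26]
Preorder: [26, 9, 1, 17, 21]
Algorithm: preorder visits root first, so consume preorder in order;
for each root, split the current inorder slice at that value into
left-subtree inorder and right-subtree inorder, then recurse.
Recursive splits:
  root=26; inorder splits into left=[1, 9, 17, 21], right=[]
  root=9; inorder splits into left=[1], right=[17, 21]
  root=1; inorder splits into left=[], right=[]
  root=17; inorder splits into left=[], right=[21]
  root=21; inorder splits into left=[], right=[]
Reconstructed level-order: [26, 9, 1, 17, 21]


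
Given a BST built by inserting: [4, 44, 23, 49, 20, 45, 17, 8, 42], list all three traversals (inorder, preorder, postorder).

Tree insertion order: [4, 44, 23, 49, 20, 45, 17, 8, 42]
Tree (level-order array): [4, None, 44, 23, 49, 20, 42, 45, None, 17, None, None, None, None, None, 8]
Inorder (L, root, R): [4, 8, 17, 20, 23, 42, 44, 45, 49]
Preorder (root, L, R): [4, 44, 23, 20, 17, 8, 42, 49, 45]
Postorder (L, R, root): [8, 17, 20, 42, 23, 45, 49, 44, 4]


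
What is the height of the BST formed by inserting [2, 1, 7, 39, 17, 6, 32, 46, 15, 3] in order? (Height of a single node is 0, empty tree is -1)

Insertion order: [2, 1, 7, 39, 17, 6, 32, 46, 15, 3]
Tree (level-order array): [2, 1, 7, None, None, 6, 39, 3, None, 17, 46, None, None, 15, 32]
Compute height bottom-up (empty subtree = -1):
  height(1) = 1 + max(-1, -1) = 0
  height(3) = 1 + max(-1, -1) = 0
  height(6) = 1 + max(0, -1) = 1
  height(15) = 1 + max(-1, -1) = 0
  height(32) = 1 + max(-1, -1) = 0
  height(17) = 1 + max(0, 0) = 1
  height(46) = 1 + max(-1, -1) = 0
  height(39) = 1 + max(1, 0) = 2
  height(7) = 1 + max(1, 2) = 3
  height(2) = 1 + max(0, 3) = 4
Height = 4


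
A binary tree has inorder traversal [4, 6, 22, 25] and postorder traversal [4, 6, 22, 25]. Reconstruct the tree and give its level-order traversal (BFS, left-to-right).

Inorder:   [4, 6, 22, 25]
Postorder: [4, 6, 22, 25]
Algorithm: postorder visits root last, so walk postorder right-to-left;
each value is the root of the current inorder slice — split it at that
value, recurse on the right subtree first, then the left.
Recursive splits:
  root=25; inorder splits into left=[4, 6, 22], right=[]
  root=22; inorder splits into left=[4, 6], right=[]
  root=6; inorder splits into left=[4], right=[]
  root=4; inorder splits into left=[], right=[]
Reconstructed level-order: [25, 22, 6, 4]


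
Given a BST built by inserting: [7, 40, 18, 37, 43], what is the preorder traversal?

Tree insertion order: [7, 40, 18, 37, 43]
Tree (level-order array): [7, None, 40, 18, 43, None, 37]
Preorder traversal: [7, 40, 18, 37, 43]


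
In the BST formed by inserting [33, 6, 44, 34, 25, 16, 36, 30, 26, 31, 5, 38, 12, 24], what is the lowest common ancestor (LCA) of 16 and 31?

Tree insertion order: [33, 6, 44, 34, 25, 16, 36, 30, 26, 31, 5, 38, 12, 24]
Tree (level-order array): [33, 6, 44, 5, 25, 34, None, None, None, 16, 30, None, 36, 12, 24, 26, 31, None, 38]
In a BST, the LCA of p=16, q=31 is the first node v on the
root-to-leaf path with p <= v <= q (go left if both < v, right if both > v).
Walk from root:
  at 33: both 16 and 31 < 33, go left
  at 6: both 16 and 31 > 6, go right
  at 25: 16 <= 25 <= 31, this is the LCA
LCA = 25


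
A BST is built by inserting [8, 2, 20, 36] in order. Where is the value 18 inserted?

Starting tree (level order): [8, 2, 20, None, None, None, 36]
Insertion path: 8 -> 20
Result: insert 18 as left child of 20
Final tree (level order): [8, 2, 20, None, None, 18, 36]


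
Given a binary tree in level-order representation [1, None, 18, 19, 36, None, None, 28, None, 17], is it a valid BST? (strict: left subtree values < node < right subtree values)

Level-order array: [1, None, 18, 19, 36, None, None, 28, None, 17]
Validate using subtree bounds (lo, hi): at each node, require lo < value < hi,
then recurse left with hi=value and right with lo=value.
Preorder trace (stopping at first violation):
  at node 1 with bounds (-inf, +inf): OK
  at node 18 with bounds (1, +inf): OK
  at node 19 with bounds (1, 18): VIOLATION
Node 19 violates its bound: not (1 < 19 < 18).
Result: Not a valid BST


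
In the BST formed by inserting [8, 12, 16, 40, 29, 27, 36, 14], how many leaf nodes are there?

Tree built from: [8, 12, 16, 40, 29, 27, 36, 14]
Tree (level-order array): [8, None, 12, None, 16, 14, 40, None, None, 29, None, 27, 36]
Rule: A leaf has 0 children.
Per-node child counts:
  node 8: 1 child(ren)
  node 12: 1 child(ren)
  node 16: 2 child(ren)
  node 14: 0 child(ren)
  node 40: 1 child(ren)
  node 29: 2 child(ren)
  node 27: 0 child(ren)
  node 36: 0 child(ren)
Matching nodes: [14, 27, 36]
Count of leaf nodes: 3


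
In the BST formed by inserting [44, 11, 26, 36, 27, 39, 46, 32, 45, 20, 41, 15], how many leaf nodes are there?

Tree built from: [44, 11, 26, 36, 27, 39, 46, 32, 45, 20, 41, 15]
Tree (level-order array): [44, 11, 46, None, 26, 45, None, 20, 36, None, None, 15, None, 27, 39, None, None, None, 32, None, 41]
Rule: A leaf has 0 children.
Per-node child counts:
  node 44: 2 child(ren)
  node 11: 1 child(ren)
  node 26: 2 child(ren)
  node 20: 1 child(ren)
  node 15: 0 child(ren)
  node 36: 2 child(ren)
  node 27: 1 child(ren)
  node 32: 0 child(ren)
  node 39: 1 child(ren)
  node 41: 0 child(ren)
  node 46: 1 child(ren)
  node 45: 0 child(ren)
Matching nodes: [15, 32, 41, 45]
Count of leaf nodes: 4
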